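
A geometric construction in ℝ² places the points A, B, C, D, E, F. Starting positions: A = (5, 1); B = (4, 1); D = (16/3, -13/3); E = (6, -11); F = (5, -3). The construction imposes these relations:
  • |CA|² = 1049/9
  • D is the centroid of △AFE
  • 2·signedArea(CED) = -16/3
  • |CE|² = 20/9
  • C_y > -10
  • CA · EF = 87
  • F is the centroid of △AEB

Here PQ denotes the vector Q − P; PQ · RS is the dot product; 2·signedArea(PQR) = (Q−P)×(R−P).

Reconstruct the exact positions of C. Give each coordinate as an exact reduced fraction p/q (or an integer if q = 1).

1. C_x = 20/3  [CA · EF = 87 ∩ 2·signedArea(CED) = -16/3]
2. C_y = -29/3  [CA · EF = 87 ∩ 2·signedArea(CED) = -16/3]
   → C = (20/3, -29/3)

C = (20/3, -29/3)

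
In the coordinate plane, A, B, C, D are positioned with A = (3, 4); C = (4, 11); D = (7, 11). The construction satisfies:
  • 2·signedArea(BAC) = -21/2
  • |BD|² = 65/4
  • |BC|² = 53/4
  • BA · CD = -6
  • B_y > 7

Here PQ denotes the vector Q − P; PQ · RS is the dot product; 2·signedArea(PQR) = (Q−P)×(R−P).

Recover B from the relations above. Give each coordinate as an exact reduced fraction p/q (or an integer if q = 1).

1. B_x = 5  [2·signedArea(BAC) = -21/2 ∩ BA · CD = -6]
2. B_y = 15/2  [2·signedArea(BAC) = -21/2 ∩ BA · CD = -6]
   → B = (5, 15/2)

B = (5, 15/2)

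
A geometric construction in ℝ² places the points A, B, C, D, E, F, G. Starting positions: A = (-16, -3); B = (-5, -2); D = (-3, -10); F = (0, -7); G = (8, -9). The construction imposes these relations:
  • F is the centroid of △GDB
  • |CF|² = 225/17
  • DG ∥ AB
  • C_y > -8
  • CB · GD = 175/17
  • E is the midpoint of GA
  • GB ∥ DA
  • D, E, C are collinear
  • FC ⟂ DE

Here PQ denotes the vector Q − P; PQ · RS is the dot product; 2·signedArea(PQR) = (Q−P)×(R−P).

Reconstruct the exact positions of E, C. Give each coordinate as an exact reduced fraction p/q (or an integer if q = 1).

1. E_x = -4  [E is the midpoint of GA]
2. E_y = -6  [E is the midpoint of GA]
   → E = (-4, -6)
3. C_x = -60/17  [D, E, C are collinear ∩ FC ⟂ DE]
4. C_y = -134/17  [D, E, C are collinear ∩ FC ⟂ DE]
   → C = (-60/17, -134/17)

C = (-60/17, -134/17)
E = (-4, -6)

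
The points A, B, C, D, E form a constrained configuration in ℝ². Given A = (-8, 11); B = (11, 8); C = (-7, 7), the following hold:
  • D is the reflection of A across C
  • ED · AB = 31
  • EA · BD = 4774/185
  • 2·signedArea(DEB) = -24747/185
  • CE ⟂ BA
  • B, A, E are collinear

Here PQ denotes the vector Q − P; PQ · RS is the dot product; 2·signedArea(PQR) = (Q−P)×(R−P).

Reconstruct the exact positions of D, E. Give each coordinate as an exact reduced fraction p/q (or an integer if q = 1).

D = (-6, 3)
E = (-2371/370, 3977/370)

1. D_x = -6  [D is the reflection of A across C]
2. D_y = 3  [D is the reflection of A across C]
   → D = (-6, 3)
3. E_x = -2371/370  [B, A, E are collinear ∩ CE ⟂ BA]
4. E_y = 3977/370  [B, A, E are collinear ∩ CE ⟂ BA]
   → E = (-2371/370, 3977/370)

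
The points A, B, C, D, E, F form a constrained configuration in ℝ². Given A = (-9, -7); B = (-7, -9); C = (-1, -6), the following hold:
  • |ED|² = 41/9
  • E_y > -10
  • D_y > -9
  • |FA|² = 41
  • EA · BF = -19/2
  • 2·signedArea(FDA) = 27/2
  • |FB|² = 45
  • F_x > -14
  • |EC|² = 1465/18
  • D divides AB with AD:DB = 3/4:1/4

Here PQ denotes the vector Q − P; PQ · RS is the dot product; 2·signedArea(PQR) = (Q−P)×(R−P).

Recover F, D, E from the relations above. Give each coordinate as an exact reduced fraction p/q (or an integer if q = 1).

D = (-15/2, -17/2)
E = (-55/6, -59/6)
F = (-13, -12)

1. D_x = -15/2  [D divides AB with AD:DB = 3/4:1/4]
2. D_y = -17/2  [D divides AB with AD:DB = 3/4:1/4]
   → D = (-15/2, -17/2)
3. F_x = -13  [line -3/2·x + -3/2·y + -75/2 = 0 ∩ |FA|² = 41]
4. F_y = -12  [line -3/2·x + -3/2·y + -75/2 = 0 ∩ |FA|² = 41]
   → F = (-13, -12)
5. E_x = -55/6  [line 6·x + 3·y + 169/2 = 0 ∩ |EC|² = 1465/18]
6. E_y = -59/6  [line 6·x + 3·y + 169/2 = 0 ∩ |EC|² = 1465/18]
   → E = (-55/6, -59/6)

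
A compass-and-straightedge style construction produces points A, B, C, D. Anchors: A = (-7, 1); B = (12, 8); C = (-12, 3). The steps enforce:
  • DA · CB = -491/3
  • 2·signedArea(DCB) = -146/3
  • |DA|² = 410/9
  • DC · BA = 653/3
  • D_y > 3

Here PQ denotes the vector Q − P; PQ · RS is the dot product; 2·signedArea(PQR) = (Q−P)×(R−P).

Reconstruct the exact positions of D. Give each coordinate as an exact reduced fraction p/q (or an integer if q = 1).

D = (-2/3, 10/3)

1. D_x = -2/3  [DC · BA = 653/3 ∩ 2·signedArea(DCB) = -146/3]
2. D_y = 10/3  [DC · BA = 653/3 ∩ 2·signedArea(DCB) = -146/3]
   → D = (-2/3, 10/3)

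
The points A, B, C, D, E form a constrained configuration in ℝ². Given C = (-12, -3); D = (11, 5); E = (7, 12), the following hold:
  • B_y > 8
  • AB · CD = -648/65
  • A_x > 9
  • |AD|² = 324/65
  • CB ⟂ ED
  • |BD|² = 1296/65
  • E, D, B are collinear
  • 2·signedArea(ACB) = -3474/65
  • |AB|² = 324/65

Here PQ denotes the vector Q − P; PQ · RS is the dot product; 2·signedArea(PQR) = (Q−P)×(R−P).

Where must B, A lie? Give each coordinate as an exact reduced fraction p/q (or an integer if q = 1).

1. B_x = 571/65  [E, D, B are collinear ∩ CB ⟂ ED]
2. B_y = 577/65  [E, D, B are collinear ∩ CB ⟂ ED]
   → B = (571/65, 577/65)
3. A_x = 643/65  [2·signedArea(ACB) = -3474/65 ∩ AB · CD = -648/65]
4. A_y = 451/65  [2·signedArea(ACB) = -3474/65 ∩ AB · CD = -648/65]
   → A = (643/65, 451/65)

A = (643/65, 451/65)
B = (571/65, 577/65)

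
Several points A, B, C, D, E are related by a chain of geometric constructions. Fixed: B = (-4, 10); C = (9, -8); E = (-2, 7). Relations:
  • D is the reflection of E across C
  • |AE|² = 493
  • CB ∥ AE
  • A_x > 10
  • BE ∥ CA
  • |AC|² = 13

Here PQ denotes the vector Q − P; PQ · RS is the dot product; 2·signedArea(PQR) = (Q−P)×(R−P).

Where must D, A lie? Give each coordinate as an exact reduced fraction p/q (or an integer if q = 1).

1. D_x = 20  [D is the reflection of E across C]
2. D_y = -23  [D is the reflection of E across C]
   → D = (20, -23)
3. A_x = 11  [CB ∥ AE ∩ BE ∥ CA]
4. A_y = -11  [CB ∥ AE ∩ BE ∥ CA]
   → A = (11, -11)

A = (11, -11)
D = (20, -23)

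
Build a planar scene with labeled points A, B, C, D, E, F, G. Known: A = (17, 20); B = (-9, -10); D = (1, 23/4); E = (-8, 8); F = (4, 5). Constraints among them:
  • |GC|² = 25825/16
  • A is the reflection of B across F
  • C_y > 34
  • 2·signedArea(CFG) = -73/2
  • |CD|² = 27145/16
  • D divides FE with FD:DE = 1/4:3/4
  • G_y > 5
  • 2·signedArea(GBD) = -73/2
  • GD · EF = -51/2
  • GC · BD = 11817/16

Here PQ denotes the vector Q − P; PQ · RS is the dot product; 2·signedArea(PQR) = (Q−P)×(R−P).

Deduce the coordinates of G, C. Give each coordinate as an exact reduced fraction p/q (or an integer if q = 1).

1. G_x = 3  [GD · EF = -51/2 ∩ 2·signedArea(GBD) = -73/2]
2. G_y = 21/4  [GD · EF = -51/2 ∩ 2·signedArea(GBD) = -73/2]
   → G = (3, 21/4)
3. C_x = 30  [2·signedArea(CFG) = -73/2 ∩ GC · BD = 11817/16]
4. C_y = 35  [2·signedArea(CFG) = -73/2 ∩ GC · BD = 11817/16]
   → C = (30, 35)

C = (30, 35)
G = (3, 21/4)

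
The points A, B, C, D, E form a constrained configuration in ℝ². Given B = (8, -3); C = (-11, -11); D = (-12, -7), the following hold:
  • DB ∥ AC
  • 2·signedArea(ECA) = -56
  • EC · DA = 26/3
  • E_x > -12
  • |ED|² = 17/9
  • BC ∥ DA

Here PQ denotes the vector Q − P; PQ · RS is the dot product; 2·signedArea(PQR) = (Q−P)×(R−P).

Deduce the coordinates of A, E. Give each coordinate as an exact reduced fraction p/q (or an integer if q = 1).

A = (-31, -15)
E = (-35/3, -25/3)

1. A_x = -31  [DB ∥ AC ∩ BC ∥ DA]
2. A_y = -15  [DB ∥ AC ∩ BC ∥ DA]
   → A = (-31, -15)
3. E_x = -35/3  [EC · DA = 26/3 ∩ 2·signedArea(ECA) = -56]
4. E_y = -25/3  [EC · DA = 26/3 ∩ 2·signedArea(ECA) = -56]
   → E = (-35/3, -25/3)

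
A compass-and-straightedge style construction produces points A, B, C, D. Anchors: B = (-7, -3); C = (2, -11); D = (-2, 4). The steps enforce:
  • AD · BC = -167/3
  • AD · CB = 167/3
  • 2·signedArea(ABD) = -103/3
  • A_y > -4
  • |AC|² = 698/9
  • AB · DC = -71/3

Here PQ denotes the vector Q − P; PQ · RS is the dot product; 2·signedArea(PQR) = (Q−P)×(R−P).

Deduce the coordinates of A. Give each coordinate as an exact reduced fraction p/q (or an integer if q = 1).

A = (-7/3, -10/3)

1. A_x = -7/3  [AD · BC = -167/3 ∩ AB · DC = -71/3]
2. A_y = -10/3  [AD · BC = -167/3 ∩ AB · DC = -71/3]
   → A = (-7/3, -10/3)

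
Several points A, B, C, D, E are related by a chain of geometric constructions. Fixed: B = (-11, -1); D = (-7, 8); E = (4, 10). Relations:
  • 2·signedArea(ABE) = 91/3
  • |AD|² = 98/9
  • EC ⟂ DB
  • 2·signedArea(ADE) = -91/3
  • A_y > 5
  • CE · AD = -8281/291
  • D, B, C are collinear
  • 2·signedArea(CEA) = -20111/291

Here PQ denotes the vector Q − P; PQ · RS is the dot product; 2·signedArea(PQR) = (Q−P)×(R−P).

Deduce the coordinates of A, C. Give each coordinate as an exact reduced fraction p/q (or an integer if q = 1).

A = (-14/3, 17/3)
C = (-431/97, 1334/97)

1. A_x = -14/3  [2·signedArea(ABE) = 91/3 ∩ 2·signedArea(ADE) = -91/3]
2. A_y = 17/3  [2·signedArea(ABE) = 91/3 ∩ 2·signedArea(ADE) = -91/3]
   → A = (-14/3, 17/3)
3. C_x = -431/97  [D, B, C are collinear ∩ EC ⟂ DB]
4. C_y = 1334/97  [D, B, C are collinear ∩ EC ⟂ DB]
   → C = (-431/97, 1334/97)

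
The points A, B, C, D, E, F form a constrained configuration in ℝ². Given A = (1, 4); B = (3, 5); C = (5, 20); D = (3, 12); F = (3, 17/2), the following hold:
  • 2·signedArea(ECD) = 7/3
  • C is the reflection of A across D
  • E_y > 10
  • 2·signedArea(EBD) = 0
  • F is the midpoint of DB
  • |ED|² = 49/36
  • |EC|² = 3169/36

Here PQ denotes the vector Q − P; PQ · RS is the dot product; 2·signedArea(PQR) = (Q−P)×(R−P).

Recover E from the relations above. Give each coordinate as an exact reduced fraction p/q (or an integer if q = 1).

E = (3, 65/6)

1. E_x = 3  [2·signedArea(EBD) = 0 ∩ 2·signedArea(ECD) = 7/3]
2. E_y = 65/6  [2·signedArea(EBD) = 0 ∩ 2·signedArea(ECD) = 7/3]
   → E = (3, 65/6)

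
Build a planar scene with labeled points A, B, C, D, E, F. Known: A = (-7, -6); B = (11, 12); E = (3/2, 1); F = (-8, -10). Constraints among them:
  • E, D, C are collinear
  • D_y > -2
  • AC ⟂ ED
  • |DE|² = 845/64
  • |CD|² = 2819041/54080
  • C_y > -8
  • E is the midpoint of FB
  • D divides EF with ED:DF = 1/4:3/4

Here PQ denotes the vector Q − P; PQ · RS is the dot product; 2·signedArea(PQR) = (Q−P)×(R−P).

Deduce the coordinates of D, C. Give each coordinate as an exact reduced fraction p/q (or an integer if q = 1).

C = (-4727/845, -6096/845)
D = (-7/8, -7/4)

1. D_x = -7/8  [D divides EF with ED:DF = 1/4:3/4]
2. D_y = -7/4  [D divides EF with ED:DF = 1/4:3/4]
   → D = (-7/8, -7/4)
3. C_x = -4727/845  [E, D, C are collinear ∩ AC ⟂ ED]
4. C_y = -6096/845  [E, D, C are collinear ∩ AC ⟂ ED]
   → C = (-4727/845, -6096/845)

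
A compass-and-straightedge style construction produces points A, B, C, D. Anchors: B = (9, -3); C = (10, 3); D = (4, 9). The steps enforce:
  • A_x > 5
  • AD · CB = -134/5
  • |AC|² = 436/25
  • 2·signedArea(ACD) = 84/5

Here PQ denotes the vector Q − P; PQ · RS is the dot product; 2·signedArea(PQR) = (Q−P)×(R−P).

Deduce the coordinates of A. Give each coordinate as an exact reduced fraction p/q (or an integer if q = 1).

1. A_x = 6  [2·signedArea(ACD) = 84/5 ∩ AD · CB = -134/5]
2. A_y = 21/5  [2·signedArea(ACD) = 84/5 ∩ AD · CB = -134/5]
   → A = (6, 21/5)

A = (6, 21/5)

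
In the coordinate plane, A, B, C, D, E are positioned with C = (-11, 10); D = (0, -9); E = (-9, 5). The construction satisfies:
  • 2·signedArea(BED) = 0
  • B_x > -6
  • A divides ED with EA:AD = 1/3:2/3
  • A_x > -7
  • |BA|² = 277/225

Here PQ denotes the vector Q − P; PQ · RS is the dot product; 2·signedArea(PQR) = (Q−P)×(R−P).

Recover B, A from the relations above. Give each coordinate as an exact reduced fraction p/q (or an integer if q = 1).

A = (-6, 1/3)
B = (-27/5, -3/5)

1. A_x = -6  [A divides ED with EA:AD = 1/3:2/3]
2. A_y = 1/3  [A divides ED with EA:AD = 1/3:2/3]
   → A = (-6, 1/3)
3. B_x = -27/5  [line 14·x + 9·y + 81 = 0 ∩ |BA|² = 277/225]
4. B_y = -3/5  [line 14·x + 9·y + 81 = 0 ∩ |BA|² = 277/225]
   → B = (-27/5, -3/5)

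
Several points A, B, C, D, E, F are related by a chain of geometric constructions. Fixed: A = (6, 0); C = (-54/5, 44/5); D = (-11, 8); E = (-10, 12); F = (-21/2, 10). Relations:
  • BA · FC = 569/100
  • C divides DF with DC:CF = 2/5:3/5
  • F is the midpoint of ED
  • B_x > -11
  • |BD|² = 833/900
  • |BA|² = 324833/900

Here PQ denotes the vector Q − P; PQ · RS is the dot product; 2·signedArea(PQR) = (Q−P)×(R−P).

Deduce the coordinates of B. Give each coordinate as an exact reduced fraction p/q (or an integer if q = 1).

B = (-323/30, 134/15)

1. B_x = -323/30  [line 3/10·x + 6/5·y + -749/100 = 0 ∩ |BD|² = 833/900]
2. B_y = 134/15  [line 3/10·x + 6/5·y + -749/100 = 0 ∩ |BD|² = 833/900]
   → B = (-323/30, 134/15)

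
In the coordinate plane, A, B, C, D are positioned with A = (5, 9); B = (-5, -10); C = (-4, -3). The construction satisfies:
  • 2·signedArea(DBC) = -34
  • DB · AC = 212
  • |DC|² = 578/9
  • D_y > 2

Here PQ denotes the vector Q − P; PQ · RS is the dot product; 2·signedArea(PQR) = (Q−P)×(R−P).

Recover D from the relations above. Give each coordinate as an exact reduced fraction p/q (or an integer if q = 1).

1. D_x = 5/3  [2·signedArea(DBC) = -34 ∩ DB · AC = 212]
2. D_y = 8/3  [2·signedArea(DBC) = -34 ∩ DB · AC = 212]
   → D = (5/3, 8/3)

D = (5/3, 8/3)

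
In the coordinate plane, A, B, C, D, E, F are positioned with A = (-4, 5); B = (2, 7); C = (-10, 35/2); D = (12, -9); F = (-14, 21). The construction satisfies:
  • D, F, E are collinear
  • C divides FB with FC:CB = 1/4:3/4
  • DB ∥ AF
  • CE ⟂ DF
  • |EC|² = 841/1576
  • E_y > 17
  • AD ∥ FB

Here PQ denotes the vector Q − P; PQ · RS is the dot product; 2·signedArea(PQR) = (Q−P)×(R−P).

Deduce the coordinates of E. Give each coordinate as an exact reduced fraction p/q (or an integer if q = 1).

1. E_x = -8315/788  [D, F, E are collinear ∩ CE ⟂ DF]
2. E_y = 13413/788  [D, F, E are collinear ∩ CE ⟂ DF]
   → E = (-8315/788, 13413/788)

E = (-8315/788, 13413/788)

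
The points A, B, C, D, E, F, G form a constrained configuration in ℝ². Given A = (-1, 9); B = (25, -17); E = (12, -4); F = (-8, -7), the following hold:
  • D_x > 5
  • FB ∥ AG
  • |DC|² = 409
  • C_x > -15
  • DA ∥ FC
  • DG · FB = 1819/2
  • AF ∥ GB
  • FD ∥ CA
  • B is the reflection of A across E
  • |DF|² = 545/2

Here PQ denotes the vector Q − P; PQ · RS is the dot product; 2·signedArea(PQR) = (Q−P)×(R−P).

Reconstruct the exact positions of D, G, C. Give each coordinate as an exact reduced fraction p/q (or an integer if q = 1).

C = (-29/2, -1/2)
D = (11/2, 5/2)
G = (32, -1)

1. G_x = 32  [AF ∥ GB ∩ FB ∥ AG]
2. G_y = -1  [AF ∥ GB ∩ FB ∥ AG]
   → G = (32, -1)
3. D_x = 11/2  [line -33·x + 10·y + 313/2 = 0 ∩ |DF|² = 545/2]
4. D_y = 5/2  [line -33·x + 10·y + 313/2 = 0 ∩ |DF|² = 545/2]
   → D = (11/2, 5/2)
5. C_x = -29/2  [FD ∥ CA ∩ DA ∥ FC]
6. C_y = -1/2  [FD ∥ CA ∩ DA ∥ FC]
   → C = (-29/2, -1/2)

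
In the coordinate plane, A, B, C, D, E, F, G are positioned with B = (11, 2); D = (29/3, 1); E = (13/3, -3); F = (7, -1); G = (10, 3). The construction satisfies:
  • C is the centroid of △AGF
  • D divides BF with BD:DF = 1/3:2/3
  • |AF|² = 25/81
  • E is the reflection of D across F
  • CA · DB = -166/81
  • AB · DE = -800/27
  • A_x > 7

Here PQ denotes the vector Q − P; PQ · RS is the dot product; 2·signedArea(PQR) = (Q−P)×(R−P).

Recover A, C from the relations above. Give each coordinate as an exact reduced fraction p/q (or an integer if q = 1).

1. A_x = 67/9  [line 16/3·x + 4·y + -1000/27 = 0 ∩ |AF|² = 25/81]
2. A_y = -2/3  [line 16/3·x + 4·y + -1000/27 = 0 ∩ |AF|² = 25/81]
   → A = (67/9, -2/3)
3. C_x = 220/27  [C is the centroid of △AGF]
4. C_y = 4/9  [C is the centroid of △AGF]
   → C = (220/27, 4/9)

A = (67/9, -2/3)
C = (220/27, 4/9)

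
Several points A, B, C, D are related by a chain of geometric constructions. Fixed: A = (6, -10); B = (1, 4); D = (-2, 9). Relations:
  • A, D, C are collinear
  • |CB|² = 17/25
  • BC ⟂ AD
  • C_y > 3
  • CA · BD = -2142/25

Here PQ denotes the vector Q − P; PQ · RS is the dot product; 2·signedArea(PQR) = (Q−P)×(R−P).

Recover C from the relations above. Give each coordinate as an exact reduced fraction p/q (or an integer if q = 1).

1. C_x = 6/25  [A, D, C are collinear ∩ BC ⟂ AD]
2. C_y = 92/25  [A, D, C are collinear ∩ BC ⟂ AD]
   → C = (6/25, 92/25)

C = (6/25, 92/25)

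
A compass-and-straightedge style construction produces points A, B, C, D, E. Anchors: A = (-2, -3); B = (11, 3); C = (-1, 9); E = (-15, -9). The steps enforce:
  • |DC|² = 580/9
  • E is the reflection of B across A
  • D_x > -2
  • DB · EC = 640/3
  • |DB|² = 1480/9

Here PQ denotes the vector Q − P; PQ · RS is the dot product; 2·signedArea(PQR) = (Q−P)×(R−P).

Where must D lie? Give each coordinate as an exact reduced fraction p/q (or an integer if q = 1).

1. D_x = -5/3  [line -14·x + -18·y + -16/3 = 0 ∩ |DC|² = 580/9]
2. D_y = 1  [line -14·x + -18·y + -16/3 = 0 ∩ |DC|² = 580/9]
   → D = (-5/3, 1)

D = (-5/3, 1)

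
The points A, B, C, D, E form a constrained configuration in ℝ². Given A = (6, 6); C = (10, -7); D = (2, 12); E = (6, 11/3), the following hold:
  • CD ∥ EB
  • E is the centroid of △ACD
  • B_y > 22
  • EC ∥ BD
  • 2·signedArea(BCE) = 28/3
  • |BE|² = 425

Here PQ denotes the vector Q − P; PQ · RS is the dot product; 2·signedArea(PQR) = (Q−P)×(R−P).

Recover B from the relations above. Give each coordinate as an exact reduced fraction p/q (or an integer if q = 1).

1. B_x = -2  [EC ∥ BD ∩ CD ∥ EB]
2. B_y = 68/3  [EC ∥ BD ∩ CD ∥ EB]
   → B = (-2, 68/3)

B = (-2, 68/3)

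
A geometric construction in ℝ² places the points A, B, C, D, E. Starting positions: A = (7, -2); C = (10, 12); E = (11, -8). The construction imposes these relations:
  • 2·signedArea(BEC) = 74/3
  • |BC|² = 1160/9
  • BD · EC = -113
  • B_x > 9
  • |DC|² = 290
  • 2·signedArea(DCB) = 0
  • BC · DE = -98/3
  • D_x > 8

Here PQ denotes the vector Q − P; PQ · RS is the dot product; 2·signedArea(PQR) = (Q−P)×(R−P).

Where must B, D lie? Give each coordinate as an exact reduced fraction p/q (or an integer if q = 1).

B = (28/3, 2/3)
D = (9, -5)

1. B_x = 28/3  [line -20·x + -1·y + 562/3 = 0 ∩ |BC|² = 1160/9]
2. B_y = 2/3  [line -20·x + -1·y + 562/3 = 0 ∩ |BC|² = 1160/9]
   → B = (28/3, 2/3)
3. D_x = 9  [BC · DE = -98/3 ∩ 2·signedArea(DCB) = 0]
4. D_y = -5  [BC · DE = -98/3 ∩ 2·signedArea(DCB) = 0]
   → D = (9, -5)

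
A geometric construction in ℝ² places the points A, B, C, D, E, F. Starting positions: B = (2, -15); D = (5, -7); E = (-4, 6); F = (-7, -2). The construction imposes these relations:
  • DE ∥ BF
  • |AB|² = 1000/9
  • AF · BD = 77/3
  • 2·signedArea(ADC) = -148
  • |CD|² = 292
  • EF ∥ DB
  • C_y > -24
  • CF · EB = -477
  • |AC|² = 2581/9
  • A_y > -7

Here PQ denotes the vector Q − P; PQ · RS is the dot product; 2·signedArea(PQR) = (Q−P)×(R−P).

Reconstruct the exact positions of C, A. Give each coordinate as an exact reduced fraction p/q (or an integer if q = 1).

1. A_x = -4  [line -3·x + -8·y + -188/3 = 0 ∩ |AB|² = 1000/9]
2. A_y = -19/3  [line -3·x + -8·y + -188/3 = 0 ∩ |AB|² = 1000/9]
   → A = (-4, -19/3)
3. C_x = -1  [CF · EB = -477 ∩ 2·signedArea(ADC) = -148]
4. C_y = -23  [CF · EB = -477 ∩ 2·signedArea(ADC) = -148]
   → C = (-1, -23)

A = (-4, -19/3)
C = (-1, -23)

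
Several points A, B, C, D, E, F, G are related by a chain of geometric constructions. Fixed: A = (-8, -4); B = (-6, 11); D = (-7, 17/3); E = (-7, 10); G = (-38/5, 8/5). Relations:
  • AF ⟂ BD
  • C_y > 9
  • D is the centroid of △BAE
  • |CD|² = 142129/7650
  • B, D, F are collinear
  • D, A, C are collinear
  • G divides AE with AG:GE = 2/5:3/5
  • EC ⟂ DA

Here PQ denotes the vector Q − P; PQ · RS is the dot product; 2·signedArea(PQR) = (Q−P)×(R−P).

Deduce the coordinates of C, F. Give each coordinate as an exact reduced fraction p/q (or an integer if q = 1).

1. C_x = -5573/850  [D, A, C are collinear ∩ EC ⟂ DA]
2. C_y = 8461/850  [D, A, C are collinear ∩ EC ⟂ DA]
   → C = (-5573/850, 8461/850)
3. F_x = -2328/265  [B, D, F are collinear ∩ AF ⟂ BD]
4. F_y = -1021/265  [B, D, F are collinear ∩ AF ⟂ BD]
   → F = (-2328/265, -1021/265)

C = (-5573/850, 8461/850)
F = (-2328/265, -1021/265)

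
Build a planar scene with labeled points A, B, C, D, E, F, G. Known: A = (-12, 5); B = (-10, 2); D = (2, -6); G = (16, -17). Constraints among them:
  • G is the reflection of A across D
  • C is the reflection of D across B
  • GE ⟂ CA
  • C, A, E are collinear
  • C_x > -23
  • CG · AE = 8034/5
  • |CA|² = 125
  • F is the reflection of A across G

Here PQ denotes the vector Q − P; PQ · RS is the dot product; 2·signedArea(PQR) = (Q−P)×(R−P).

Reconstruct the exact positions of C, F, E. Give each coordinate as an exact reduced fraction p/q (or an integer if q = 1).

C = (-22, 10)
E = (96/5, -53/5)
F = (44, -39)

1. C_x = -22  [C is the reflection of D across B]
2. C_y = 10  [C is the reflection of D across B]
   → C = (-22, 10)
3. F_x = 44  [F is the reflection of A across G]
4. F_y = -39  [F is the reflection of A across G]
   → F = (44, -39)
5. E_x = 96/5  [C, A, E are collinear ∩ GE ⟂ CA]
6. E_y = -53/5  [C, A, E are collinear ∩ GE ⟂ CA]
   → E = (96/5, -53/5)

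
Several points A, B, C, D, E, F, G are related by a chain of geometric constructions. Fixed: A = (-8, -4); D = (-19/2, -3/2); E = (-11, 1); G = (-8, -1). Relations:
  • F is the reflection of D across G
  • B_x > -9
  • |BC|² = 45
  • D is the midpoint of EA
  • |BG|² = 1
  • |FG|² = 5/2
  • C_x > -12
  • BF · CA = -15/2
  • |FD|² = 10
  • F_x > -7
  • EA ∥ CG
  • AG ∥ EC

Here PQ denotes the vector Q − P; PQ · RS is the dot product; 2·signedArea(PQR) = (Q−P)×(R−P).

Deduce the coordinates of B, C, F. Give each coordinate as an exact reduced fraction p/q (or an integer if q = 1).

B = (-8, -2)
C = (-11, 4)
F = (-13/2, -1/2)

1. C_x = -11  [EA ∥ CG ∩ AG ∥ EC]
2. C_y = 4  [EA ∥ CG ∩ AG ∥ EC]
   → C = (-11, 4)
3. F_x = -13/2  [F is the reflection of D across G]
4. F_y = -1/2  [F is the reflection of D across G]
   → F = (-13/2, -1/2)
5. B_x = -8  [line -3·x + 8·y + -8 = 0 ∩ |BC|² = 45]
6. B_y = -2  [line -3·x + 8·y + -8 = 0 ∩ |BC|² = 45]
   → B = (-8, -2)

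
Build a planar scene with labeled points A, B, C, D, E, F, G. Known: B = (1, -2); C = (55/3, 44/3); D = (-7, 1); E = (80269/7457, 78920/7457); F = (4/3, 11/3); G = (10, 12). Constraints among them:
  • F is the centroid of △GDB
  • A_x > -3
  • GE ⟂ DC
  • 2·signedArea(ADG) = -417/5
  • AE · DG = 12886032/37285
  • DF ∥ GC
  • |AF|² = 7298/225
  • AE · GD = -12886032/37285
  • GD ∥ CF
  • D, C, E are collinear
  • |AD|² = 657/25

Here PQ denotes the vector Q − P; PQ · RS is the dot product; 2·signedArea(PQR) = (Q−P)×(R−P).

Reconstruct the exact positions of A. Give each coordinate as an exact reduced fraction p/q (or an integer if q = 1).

A = (-11/5, -4/5)

1. A_x = -11/5  [AE · GD = -12886032/37285 ∩ 2·signedArea(ADG) = -417/5]
2. A_y = -4/5  [AE · GD = -12886032/37285 ∩ 2·signedArea(ADG) = -417/5]
   → A = (-11/5, -4/5)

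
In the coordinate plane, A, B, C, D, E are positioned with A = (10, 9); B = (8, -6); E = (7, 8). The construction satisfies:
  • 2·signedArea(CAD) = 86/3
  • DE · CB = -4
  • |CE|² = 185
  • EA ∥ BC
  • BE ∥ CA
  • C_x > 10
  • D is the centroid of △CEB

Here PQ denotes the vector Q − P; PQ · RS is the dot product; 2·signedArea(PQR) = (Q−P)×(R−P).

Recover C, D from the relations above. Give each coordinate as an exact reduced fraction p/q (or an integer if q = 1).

1. C_x = 11  [BE ∥ CA ∩ EA ∥ BC]
2. C_y = -5  [BE ∥ CA ∩ EA ∥ BC]
   → C = (11, -5)
3. D_x = 26/3  [D is the centroid of △CEB]
4. D_y = -1  [D is the centroid of △CEB]
   → D = (26/3, -1)

C = (11, -5)
D = (26/3, -1)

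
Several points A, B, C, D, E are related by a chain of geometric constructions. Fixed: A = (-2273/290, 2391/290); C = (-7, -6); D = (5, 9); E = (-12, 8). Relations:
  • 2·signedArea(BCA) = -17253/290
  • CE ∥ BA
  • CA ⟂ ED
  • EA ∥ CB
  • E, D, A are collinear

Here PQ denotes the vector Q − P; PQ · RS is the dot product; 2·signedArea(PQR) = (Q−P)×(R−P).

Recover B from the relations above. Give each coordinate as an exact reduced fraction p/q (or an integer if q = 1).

B = (-823/290, -1669/290)

1. B_x = -823/290  [CE ∥ BA ∩ EA ∥ CB]
2. B_y = -1669/290  [CE ∥ BA ∩ EA ∥ CB]
   → B = (-823/290, -1669/290)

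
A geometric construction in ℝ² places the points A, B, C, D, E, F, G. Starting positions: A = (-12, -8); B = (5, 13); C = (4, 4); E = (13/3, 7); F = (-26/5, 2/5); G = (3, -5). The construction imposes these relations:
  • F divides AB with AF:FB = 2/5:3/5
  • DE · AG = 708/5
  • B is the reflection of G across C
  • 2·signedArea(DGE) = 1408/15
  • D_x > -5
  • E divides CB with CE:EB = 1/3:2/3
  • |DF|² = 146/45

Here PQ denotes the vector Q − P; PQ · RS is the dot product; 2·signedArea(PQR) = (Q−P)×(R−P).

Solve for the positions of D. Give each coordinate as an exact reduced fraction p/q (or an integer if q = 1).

1. D_x = -61/15  [2·signedArea(DGE) = 1408/15 ∩ DE · AG = 708/5]
2. D_y = 9/5  [2·signedArea(DGE) = 1408/15 ∩ DE · AG = 708/5]
   → D = (-61/15, 9/5)

D = (-61/15, 9/5)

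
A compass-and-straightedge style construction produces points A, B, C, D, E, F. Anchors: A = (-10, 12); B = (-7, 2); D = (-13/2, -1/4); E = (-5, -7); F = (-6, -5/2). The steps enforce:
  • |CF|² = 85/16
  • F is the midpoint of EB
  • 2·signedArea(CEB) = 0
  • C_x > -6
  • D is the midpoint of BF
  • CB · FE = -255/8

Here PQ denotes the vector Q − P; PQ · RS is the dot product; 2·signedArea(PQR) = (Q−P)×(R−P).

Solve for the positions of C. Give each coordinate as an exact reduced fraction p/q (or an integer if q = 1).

C = (-11/2, -19/4)

1. C_x = -11/2  [2·signedArea(CEB) = 0 ∩ CB · FE = -255/8]
2. C_y = -19/4  [2·signedArea(CEB) = 0 ∩ CB · FE = -255/8]
   → C = (-11/2, -19/4)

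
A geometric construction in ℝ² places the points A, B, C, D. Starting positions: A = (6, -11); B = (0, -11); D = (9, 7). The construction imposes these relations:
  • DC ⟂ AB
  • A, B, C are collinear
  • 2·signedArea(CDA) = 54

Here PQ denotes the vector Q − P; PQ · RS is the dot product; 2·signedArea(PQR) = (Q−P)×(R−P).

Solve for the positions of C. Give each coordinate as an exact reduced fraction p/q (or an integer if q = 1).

C = (9, -11)

1. C_x = 9  [A, B, C are collinear ∩ DC ⟂ AB]
2. C_y = -11  [A, B, C are collinear ∩ DC ⟂ AB]
   → C = (9, -11)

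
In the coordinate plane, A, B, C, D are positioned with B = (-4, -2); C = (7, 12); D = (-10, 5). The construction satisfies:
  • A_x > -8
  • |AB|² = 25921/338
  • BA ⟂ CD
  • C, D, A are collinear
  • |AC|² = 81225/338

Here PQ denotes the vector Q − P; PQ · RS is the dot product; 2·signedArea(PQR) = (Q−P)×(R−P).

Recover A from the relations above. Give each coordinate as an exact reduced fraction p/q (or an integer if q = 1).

A = (-2479/338, 2061/338)

1. A_x = -2479/338  [C, D, A are collinear ∩ BA ⟂ CD]
2. A_y = 2061/338  [C, D, A are collinear ∩ BA ⟂ CD]
   → A = (-2479/338, 2061/338)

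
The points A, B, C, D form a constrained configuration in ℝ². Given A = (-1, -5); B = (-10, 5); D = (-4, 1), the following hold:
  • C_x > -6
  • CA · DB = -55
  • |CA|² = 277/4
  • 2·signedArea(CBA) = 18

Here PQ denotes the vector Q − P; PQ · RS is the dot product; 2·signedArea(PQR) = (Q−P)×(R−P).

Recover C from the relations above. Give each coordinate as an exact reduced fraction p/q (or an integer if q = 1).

C = (-11/2, 2)

1. C_x = -11/2  [2·signedArea(CBA) = 18 ∩ CA · DB = -55]
2. C_y = 2  [2·signedArea(CBA) = 18 ∩ CA · DB = -55]
   → C = (-11/2, 2)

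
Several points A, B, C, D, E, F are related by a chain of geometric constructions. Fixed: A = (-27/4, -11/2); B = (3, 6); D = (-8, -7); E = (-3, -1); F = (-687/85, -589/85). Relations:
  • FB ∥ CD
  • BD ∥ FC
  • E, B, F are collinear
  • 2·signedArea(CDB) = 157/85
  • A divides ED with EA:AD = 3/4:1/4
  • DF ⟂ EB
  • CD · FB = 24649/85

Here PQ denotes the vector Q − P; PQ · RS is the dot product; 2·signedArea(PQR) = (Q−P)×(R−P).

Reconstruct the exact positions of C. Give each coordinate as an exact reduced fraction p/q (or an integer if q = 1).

C = (-1622/85, -1694/85)

1. C_x = -1622/85  [FB ∥ CD ∩ BD ∥ FC]
2. C_y = -1694/85  [FB ∥ CD ∩ BD ∥ FC]
   → C = (-1622/85, -1694/85)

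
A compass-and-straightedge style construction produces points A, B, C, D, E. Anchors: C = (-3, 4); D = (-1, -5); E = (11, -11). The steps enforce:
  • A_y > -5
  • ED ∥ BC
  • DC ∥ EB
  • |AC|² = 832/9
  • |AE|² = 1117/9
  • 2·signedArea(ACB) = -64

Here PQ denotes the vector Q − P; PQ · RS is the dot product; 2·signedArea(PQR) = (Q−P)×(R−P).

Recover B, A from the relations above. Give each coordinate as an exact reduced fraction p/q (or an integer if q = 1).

1. B_x = 9  [ED ∥ BC ∩ DC ∥ EB]
2. B_y = -2  [ED ∥ BC ∩ DC ∥ EB]
   → B = (9, -2)
3. A_x = 7/3  [line 6·x + 12·y + 34 = 0 ∩ |AE|² = 1117/9]
4. A_y = -4  [line 6·x + 12·y + 34 = 0 ∩ |AE|² = 1117/9]
   → A = (7/3, -4)

A = (7/3, -4)
B = (9, -2)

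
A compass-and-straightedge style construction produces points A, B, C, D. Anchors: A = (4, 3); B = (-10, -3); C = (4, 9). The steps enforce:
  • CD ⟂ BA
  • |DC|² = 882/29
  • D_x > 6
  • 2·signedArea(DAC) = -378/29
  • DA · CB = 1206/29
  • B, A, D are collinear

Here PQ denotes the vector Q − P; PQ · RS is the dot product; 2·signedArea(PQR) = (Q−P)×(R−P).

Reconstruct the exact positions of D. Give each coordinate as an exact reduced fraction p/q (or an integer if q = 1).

D = (179/29, 114/29)

1. D_x = 179/29  [B, A, D are collinear ∩ CD ⟂ BA]
2. D_y = 114/29  [B, A, D are collinear ∩ CD ⟂ BA]
   → D = (179/29, 114/29)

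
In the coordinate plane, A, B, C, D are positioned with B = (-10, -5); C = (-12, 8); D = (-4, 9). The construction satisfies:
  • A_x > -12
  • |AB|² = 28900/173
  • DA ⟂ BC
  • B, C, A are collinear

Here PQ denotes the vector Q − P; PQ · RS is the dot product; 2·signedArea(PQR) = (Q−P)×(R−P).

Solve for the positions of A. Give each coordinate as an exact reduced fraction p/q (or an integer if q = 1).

1. A_x = -2070/173  [B, C, A are collinear ∩ DA ⟂ BC]
2. A_y = 1345/173  [B, C, A are collinear ∩ DA ⟂ BC]
   → A = (-2070/173, 1345/173)

A = (-2070/173, 1345/173)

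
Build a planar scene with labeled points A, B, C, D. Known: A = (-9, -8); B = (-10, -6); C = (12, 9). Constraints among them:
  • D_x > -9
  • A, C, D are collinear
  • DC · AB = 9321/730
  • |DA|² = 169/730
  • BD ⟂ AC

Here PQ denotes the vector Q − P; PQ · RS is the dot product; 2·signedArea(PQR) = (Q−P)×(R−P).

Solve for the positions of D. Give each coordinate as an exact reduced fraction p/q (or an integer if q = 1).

D = (-6297/730, -5619/730)

1. D_x = -6297/730  [A, C, D are collinear ∩ BD ⟂ AC]
2. D_y = -5619/730  [A, C, D are collinear ∩ BD ⟂ AC]
   → D = (-6297/730, -5619/730)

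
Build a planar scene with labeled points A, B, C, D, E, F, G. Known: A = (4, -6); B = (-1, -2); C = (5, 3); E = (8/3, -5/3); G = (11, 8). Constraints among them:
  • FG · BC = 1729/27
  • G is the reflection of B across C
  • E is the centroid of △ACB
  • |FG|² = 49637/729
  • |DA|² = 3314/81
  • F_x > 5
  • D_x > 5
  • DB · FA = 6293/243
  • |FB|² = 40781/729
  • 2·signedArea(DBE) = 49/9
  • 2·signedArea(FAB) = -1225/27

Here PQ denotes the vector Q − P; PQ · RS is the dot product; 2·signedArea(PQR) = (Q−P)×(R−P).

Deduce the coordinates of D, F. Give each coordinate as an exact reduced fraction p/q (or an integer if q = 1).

D = (53/9, 1/9)
F = (143/27, 55/27)

1. D_x = 53/9  [line -1/3·x + 11/3·y + 14/9 = 0 ∩ |DA|² = 3314/81]
2. D_y = 1/9  [line -1/3·x + 11/3·y + 14/9 = 0 ∩ |DA|² = 3314/81]
   → D = (53/9, 1/9)
3. F_x = 143/27  [DB · FA = 6293/243 ∩ 2·signedArea(FAB) = -1225/27]
4. F_y = 55/27  [DB · FA = 6293/243 ∩ 2·signedArea(FAB) = -1225/27]
   → F = (143/27, 55/27)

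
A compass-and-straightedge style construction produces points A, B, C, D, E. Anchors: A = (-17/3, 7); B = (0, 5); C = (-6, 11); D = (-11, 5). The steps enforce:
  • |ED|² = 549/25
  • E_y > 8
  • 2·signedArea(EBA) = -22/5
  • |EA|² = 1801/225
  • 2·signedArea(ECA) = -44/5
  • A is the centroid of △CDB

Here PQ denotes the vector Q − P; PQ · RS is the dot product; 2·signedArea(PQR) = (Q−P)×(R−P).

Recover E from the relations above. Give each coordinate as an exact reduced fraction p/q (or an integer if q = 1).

E = (-8, 43/5)

1. E_x = -8  [2·signedArea(EBA) = -22/5 ∩ 2·signedArea(ECA) = -44/5]
2. E_y = 43/5  [2·signedArea(EBA) = -22/5 ∩ 2·signedArea(ECA) = -44/5]
   → E = (-8, 43/5)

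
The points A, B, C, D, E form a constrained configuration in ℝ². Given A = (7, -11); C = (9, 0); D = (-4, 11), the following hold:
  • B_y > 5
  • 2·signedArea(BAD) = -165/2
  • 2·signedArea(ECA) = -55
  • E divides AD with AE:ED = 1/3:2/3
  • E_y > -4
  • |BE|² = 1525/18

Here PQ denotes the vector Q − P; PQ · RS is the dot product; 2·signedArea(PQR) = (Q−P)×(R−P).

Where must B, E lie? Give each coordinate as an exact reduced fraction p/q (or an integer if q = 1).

B = (5/2, 11/2)
E = (10/3, -11/3)

1. E_x = 10/3  [E divides AD with AE:ED = 1/3:2/3]
2. E_y = -11/3  [E divides AD with AE:ED = 1/3:2/3]
   → E = (10/3, -11/3)
3. B_x = 5/2  [line -22·x + -11·y + 231/2 = 0 ∩ |BE|² = 1525/18]
4. B_y = 11/2  [line -22·x + -11·y + 231/2 = 0 ∩ |BE|² = 1525/18]
   → B = (5/2, 11/2)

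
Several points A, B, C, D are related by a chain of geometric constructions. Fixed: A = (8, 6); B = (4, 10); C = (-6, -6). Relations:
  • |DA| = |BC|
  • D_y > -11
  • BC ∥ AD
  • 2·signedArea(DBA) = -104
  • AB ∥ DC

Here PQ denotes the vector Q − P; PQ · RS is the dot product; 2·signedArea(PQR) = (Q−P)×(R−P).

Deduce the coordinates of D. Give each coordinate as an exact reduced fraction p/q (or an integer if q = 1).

D = (-2, -10)

1. D_x = -2  [AB ∥ DC ∩ BC ∥ AD]
2. D_y = -10  [AB ∥ DC ∩ BC ∥ AD]
   → D = (-2, -10)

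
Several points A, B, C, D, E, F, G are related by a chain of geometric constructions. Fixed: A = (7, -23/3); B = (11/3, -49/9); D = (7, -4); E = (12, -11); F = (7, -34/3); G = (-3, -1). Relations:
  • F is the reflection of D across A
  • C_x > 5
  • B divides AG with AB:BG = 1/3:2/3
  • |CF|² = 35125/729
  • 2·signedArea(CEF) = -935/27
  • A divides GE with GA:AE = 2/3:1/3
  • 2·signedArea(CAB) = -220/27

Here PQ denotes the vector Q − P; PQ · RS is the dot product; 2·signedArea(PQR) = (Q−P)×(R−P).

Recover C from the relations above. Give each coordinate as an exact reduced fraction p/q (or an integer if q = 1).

C = (53/9, -121/27)

1. C_x = 53/9  [2·signedArea(CEF) = -935/27 ∩ 2·signedArea(CAB) = -220/27]
2. C_y = -121/27  [2·signedArea(CEF) = -935/27 ∩ 2·signedArea(CAB) = -220/27]
   → C = (53/9, -121/27)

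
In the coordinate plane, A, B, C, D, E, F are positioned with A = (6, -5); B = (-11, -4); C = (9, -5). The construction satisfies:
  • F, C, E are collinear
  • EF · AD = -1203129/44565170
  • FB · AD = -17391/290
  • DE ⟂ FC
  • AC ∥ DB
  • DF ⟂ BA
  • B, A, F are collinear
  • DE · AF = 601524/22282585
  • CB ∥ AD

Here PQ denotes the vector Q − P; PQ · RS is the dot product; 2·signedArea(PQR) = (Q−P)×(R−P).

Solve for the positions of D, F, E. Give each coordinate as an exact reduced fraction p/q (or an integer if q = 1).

1. D_x = -14  [AC ∥ DB ∩ CB ∥ AD]
2. D_y = -4  [AC ∥ DB ∩ CB ∥ AD]
   → D = (-14, -4)
3. F_x = -4057/290  [B, A, F are collinear ∩ DF ⟂ BA]
4. F_y = -1109/290  [B, A, F are collinear ∩ DF ⟂ BA]
   → F = (-4057/290, -1109/290)
5. E_x = -311755682/22282585  [F, C, E are collinear ∩ DE ⟂ FC]
6. E_y = -85210144/22282585  [F, C, E are collinear ∩ DE ⟂ FC]
   → E = (-311755682/22282585, -85210144/22282585)

D = (-14, -4)
E = (-311755682/22282585, -85210144/22282585)
F = (-4057/290, -1109/290)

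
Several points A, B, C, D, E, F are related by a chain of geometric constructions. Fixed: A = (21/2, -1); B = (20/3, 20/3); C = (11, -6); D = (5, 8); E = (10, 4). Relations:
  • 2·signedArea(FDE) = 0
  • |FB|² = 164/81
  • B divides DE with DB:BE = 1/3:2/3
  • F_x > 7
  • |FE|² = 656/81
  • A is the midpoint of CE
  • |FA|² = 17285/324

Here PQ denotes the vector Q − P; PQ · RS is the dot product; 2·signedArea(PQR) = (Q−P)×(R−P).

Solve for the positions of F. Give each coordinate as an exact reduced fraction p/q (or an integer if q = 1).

F = (70/9, 52/9)

1. F_x = 70/9  [line 4·x + 5·y + -60 = 0 ∩ |FB|² = 164/81]
2. F_y = 52/9  [line 4·x + 5·y + -60 = 0 ∩ |FB|² = 164/81]
   → F = (70/9, 52/9)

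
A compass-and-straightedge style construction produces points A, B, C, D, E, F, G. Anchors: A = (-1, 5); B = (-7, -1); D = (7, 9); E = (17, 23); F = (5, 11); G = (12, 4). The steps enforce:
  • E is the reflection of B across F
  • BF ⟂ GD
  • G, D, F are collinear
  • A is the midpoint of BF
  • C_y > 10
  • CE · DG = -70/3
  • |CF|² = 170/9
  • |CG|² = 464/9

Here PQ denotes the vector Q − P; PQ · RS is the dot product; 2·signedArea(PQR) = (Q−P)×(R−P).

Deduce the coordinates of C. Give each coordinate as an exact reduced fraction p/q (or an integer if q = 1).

1. C_x = 28/3  [line -5·x + 5·y + -20/3 = 0 ∩ |CG|² = 464/9]
2. C_y = 32/3  [line -5·x + 5·y + -20/3 = 0 ∩ |CG|² = 464/9]
   → C = (28/3, 32/3)

C = (28/3, 32/3)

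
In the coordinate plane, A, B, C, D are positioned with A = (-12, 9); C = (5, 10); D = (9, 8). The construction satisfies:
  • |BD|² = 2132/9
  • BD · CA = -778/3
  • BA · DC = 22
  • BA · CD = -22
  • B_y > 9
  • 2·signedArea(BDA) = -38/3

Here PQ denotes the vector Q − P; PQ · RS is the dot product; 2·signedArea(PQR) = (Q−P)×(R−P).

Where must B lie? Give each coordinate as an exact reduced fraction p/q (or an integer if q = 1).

1. B_x = -19/3  [BA · DC = 22 ∩ BD · CA = -778/3]
2. B_y = 28/3  [BA · DC = 22 ∩ BD · CA = -778/3]
   → B = (-19/3, 28/3)

B = (-19/3, 28/3)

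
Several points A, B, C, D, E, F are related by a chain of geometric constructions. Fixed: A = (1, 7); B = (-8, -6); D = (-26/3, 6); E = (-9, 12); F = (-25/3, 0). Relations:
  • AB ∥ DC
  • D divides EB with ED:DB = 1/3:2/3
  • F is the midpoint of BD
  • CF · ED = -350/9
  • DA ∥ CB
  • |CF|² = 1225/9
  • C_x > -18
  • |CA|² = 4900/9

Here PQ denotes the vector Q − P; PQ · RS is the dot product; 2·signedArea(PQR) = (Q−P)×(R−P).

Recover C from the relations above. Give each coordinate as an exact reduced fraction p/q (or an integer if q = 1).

1. C_x = -53/3  [DA ∥ CB ∩ AB ∥ DC]
2. C_y = -7  [DA ∥ CB ∩ AB ∥ DC]
   → C = (-53/3, -7)

C = (-53/3, -7)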